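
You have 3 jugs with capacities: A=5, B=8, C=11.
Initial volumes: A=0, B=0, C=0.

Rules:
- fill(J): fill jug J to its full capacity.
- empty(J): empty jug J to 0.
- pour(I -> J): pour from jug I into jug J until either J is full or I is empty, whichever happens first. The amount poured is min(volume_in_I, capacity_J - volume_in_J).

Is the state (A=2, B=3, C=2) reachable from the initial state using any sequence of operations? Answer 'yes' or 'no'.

Answer: no

Derivation:
BFS explored all 368 reachable states.
Reachable set includes: (0,0,0), (0,0,1), (0,0,2), (0,0,3), (0,0,4), (0,0,5), (0,0,6), (0,0,7), (0,0,8), (0,0,9), (0,0,10), (0,0,11) ...
Target (A=2, B=3, C=2) not in reachable set → no.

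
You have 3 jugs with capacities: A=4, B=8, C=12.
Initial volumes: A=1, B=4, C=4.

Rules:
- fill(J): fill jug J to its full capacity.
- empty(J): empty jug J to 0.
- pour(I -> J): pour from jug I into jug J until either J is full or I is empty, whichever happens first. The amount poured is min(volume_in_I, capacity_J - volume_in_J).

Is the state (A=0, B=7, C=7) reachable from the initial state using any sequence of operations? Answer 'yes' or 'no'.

Answer: no

Derivation:
BFS explored all 69 reachable states.
Reachable set includes: (0,0,0), (0,0,1), (0,0,4), (0,0,5), (0,0,8), (0,0,9), (0,0,12), (0,1,0), (0,1,4), (0,1,8), (0,1,12), (0,4,0) ...
Target (A=0, B=7, C=7) not in reachable set → no.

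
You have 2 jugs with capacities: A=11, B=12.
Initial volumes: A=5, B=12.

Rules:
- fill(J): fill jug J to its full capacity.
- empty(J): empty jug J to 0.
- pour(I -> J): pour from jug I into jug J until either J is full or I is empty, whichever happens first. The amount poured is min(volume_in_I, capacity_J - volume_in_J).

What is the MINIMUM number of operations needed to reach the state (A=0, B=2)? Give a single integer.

Answer: 7

Derivation:
BFS from (A=5, B=12). One shortest path:
  1. empty(A) -> (A=0 B=12)
  2. pour(B -> A) -> (A=11 B=1)
  3. empty(A) -> (A=0 B=1)
  4. pour(B -> A) -> (A=1 B=0)
  5. fill(B) -> (A=1 B=12)
  6. pour(B -> A) -> (A=11 B=2)
  7. empty(A) -> (A=0 B=2)
Reached target in 7 moves.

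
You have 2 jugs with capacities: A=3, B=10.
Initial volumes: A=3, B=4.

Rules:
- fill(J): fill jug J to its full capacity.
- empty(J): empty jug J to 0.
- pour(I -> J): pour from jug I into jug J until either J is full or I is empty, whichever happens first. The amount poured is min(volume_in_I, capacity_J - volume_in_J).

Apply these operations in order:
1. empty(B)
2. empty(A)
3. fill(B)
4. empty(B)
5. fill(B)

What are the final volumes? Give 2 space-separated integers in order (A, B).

Answer: 0 10

Derivation:
Step 1: empty(B) -> (A=3 B=0)
Step 2: empty(A) -> (A=0 B=0)
Step 3: fill(B) -> (A=0 B=10)
Step 4: empty(B) -> (A=0 B=0)
Step 5: fill(B) -> (A=0 B=10)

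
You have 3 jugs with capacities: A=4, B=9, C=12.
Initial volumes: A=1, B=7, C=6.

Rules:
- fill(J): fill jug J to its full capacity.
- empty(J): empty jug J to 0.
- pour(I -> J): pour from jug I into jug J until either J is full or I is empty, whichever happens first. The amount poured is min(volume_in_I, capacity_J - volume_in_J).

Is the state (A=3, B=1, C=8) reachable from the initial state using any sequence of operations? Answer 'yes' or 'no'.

Answer: no

Derivation:
BFS explored all 387 reachable states.
Reachable set includes: (0,0,0), (0,0,1), (0,0,2), (0,0,3), (0,0,4), (0,0,5), (0,0,6), (0,0,7), (0,0,8), (0,0,9), (0,0,10), (0,0,11) ...
Target (A=3, B=1, C=8) not in reachable set → no.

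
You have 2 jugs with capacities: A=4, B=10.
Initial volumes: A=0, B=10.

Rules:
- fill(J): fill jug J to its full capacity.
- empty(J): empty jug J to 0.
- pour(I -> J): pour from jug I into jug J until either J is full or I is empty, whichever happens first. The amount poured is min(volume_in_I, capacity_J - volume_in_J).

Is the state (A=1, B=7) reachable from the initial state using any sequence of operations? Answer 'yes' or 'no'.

Answer: no

Derivation:
BFS explored all 14 reachable states.
Reachable set includes: (0,0), (0,2), (0,4), (0,6), (0,8), (0,10), (2,0), (2,10), (4,0), (4,2), (4,4), (4,6) ...
Target (A=1, B=7) not in reachable set → no.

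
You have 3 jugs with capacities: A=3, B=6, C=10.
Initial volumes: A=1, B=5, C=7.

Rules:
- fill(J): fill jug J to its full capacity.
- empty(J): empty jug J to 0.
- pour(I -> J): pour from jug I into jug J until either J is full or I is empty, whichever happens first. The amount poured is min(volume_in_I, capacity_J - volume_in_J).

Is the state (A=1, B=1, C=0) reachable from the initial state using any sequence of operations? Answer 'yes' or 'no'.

BFS from (A=1, B=5, C=7):
  1. empty(B) -> (A=1 B=0 C=7)
  2. pour(C -> B) -> (A=1 B=6 C=1)
  3. empty(B) -> (A=1 B=0 C=1)
  4. pour(C -> B) -> (A=1 B=1 C=0)
Target reached → yes.

Answer: yes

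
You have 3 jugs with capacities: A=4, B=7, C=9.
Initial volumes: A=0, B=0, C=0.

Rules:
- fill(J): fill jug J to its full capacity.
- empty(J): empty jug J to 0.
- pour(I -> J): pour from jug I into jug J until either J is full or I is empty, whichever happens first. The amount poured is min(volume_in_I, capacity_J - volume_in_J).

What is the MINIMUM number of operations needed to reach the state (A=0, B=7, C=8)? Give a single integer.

BFS from (A=0, B=0, C=0). One shortest path:
  1. fill(A) -> (A=4 B=0 C=0)
  2. fill(B) -> (A=4 B=7 C=0)
  3. pour(A -> C) -> (A=0 B=7 C=4)
  4. fill(A) -> (A=4 B=7 C=4)
  5. pour(A -> C) -> (A=0 B=7 C=8)
Reached target in 5 moves.

Answer: 5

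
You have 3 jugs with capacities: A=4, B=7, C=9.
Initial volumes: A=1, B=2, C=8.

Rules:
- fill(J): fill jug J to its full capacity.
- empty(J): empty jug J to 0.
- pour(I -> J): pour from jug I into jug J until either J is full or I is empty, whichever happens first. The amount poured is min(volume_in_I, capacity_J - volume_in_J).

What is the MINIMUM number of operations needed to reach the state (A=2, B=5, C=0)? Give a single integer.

BFS from (A=1, B=2, C=8). One shortest path:
  1. pour(C -> A) -> (A=4 B=2 C=5)
  2. empty(A) -> (A=0 B=2 C=5)
  3. pour(B -> A) -> (A=2 B=0 C=5)
  4. pour(C -> B) -> (A=2 B=5 C=0)
Reached target in 4 moves.

Answer: 4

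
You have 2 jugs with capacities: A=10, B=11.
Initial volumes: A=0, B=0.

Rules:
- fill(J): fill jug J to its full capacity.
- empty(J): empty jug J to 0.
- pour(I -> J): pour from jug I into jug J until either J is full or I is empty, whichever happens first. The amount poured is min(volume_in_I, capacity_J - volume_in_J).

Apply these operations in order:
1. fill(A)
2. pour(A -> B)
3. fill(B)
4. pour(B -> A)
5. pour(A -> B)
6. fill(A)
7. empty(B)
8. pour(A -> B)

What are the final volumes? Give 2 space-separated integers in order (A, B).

Step 1: fill(A) -> (A=10 B=0)
Step 2: pour(A -> B) -> (A=0 B=10)
Step 3: fill(B) -> (A=0 B=11)
Step 4: pour(B -> A) -> (A=10 B=1)
Step 5: pour(A -> B) -> (A=0 B=11)
Step 6: fill(A) -> (A=10 B=11)
Step 7: empty(B) -> (A=10 B=0)
Step 8: pour(A -> B) -> (A=0 B=10)

Answer: 0 10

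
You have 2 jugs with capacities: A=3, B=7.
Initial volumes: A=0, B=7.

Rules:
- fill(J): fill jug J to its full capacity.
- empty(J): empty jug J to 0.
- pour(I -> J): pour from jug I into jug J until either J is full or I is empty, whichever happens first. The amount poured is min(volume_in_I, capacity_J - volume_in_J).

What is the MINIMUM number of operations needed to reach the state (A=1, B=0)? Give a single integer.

BFS from (A=0, B=7). One shortest path:
  1. pour(B -> A) -> (A=3 B=4)
  2. empty(A) -> (A=0 B=4)
  3. pour(B -> A) -> (A=3 B=1)
  4. empty(A) -> (A=0 B=1)
  5. pour(B -> A) -> (A=1 B=0)
Reached target in 5 moves.

Answer: 5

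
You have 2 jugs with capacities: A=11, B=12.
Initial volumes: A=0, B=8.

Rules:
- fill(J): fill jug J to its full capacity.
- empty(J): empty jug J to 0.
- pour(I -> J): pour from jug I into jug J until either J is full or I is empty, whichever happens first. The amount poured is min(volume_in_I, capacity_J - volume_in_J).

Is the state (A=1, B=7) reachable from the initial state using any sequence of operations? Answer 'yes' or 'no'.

Answer: no

Derivation:
BFS explored all 46 reachable states.
Reachable set includes: (0,0), (0,1), (0,2), (0,3), (0,4), (0,5), (0,6), (0,7), (0,8), (0,9), (0,10), (0,11) ...
Target (A=1, B=7) not in reachable set → no.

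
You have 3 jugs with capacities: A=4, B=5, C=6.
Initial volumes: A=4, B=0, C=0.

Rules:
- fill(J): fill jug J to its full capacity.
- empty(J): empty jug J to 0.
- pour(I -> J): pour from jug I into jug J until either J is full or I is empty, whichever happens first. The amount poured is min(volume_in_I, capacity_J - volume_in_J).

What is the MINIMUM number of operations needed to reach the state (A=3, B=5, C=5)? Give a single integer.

Answer: 5

Derivation:
BFS from (A=4, B=0, C=0). One shortest path:
  1. fill(B) -> (A=4 B=5 C=0)
  2. pour(B -> C) -> (A=4 B=0 C=5)
  3. pour(A -> B) -> (A=0 B=4 C=5)
  4. fill(A) -> (A=4 B=4 C=5)
  5. pour(A -> B) -> (A=3 B=5 C=5)
Reached target in 5 moves.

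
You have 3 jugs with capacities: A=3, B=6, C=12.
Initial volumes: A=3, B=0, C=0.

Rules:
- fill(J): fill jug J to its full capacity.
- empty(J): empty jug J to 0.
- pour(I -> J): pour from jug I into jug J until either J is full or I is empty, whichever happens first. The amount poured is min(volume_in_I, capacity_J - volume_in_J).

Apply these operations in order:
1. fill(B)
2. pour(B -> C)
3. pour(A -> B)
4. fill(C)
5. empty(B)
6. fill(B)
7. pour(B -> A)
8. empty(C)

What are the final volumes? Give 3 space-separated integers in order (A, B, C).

Answer: 3 3 0

Derivation:
Step 1: fill(B) -> (A=3 B=6 C=0)
Step 2: pour(B -> C) -> (A=3 B=0 C=6)
Step 3: pour(A -> B) -> (A=0 B=3 C=6)
Step 4: fill(C) -> (A=0 B=3 C=12)
Step 5: empty(B) -> (A=0 B=0 C=12)
Step 6: fill(B) -> (A=0 B=6 C=12)
Step 7: pour(B -> A) -> (A=3 B=3 C=12)
Step 8: empty(C) -> (A=3 B=3 C=0)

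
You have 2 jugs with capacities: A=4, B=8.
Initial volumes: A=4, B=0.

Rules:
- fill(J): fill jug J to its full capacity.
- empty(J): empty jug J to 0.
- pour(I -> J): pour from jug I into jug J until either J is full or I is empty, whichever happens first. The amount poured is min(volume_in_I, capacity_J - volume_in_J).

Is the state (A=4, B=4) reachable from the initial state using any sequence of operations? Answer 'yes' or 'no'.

BFS from (A=4, B=0):
  1. pour(A -> B) -> (A=0 B=4)
  2. fill(A) -> (A=4 B=4)
Target reached → yes.

Answer: yes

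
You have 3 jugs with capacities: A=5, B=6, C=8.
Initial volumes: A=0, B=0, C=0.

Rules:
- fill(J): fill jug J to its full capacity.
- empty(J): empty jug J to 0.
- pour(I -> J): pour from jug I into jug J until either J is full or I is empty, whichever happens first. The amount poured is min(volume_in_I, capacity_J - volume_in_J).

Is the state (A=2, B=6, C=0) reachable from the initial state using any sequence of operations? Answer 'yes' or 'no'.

Answer: yes

Derivation:
BFS from (A=0, B=0, C=0):
  1. fill(C) -> (A=0 B=0 C=8)
  2. pour(C -> B) -> (A=0 B=6 C=2)
  3. pour(C -> A) -> (A=2 B=6 C=0)
Target reached → yes.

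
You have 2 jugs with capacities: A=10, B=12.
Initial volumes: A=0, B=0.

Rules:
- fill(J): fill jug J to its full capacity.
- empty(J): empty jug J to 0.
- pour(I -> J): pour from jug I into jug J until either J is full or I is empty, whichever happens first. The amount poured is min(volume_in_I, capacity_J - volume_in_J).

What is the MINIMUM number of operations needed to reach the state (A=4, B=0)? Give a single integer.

BFS from (A=0, B=0). One shortest path:
  1. fill(B) -> (A=0 B=12)
  2. pour(B -> A) -> (A=10 B=2)
  3. empty(A) -> (A=0 B=2)
  4. pour(B -> A) -> (A=2 B=0)
  5. fill(B) -> (A=2 B=12)
  6. pour(B -> A) -> (A=10 B=4)
  7. empty(A) -> (A=0 B=4)
  8. pour(B -> A) -> (A=4 B=0)
Reached target in 8 moves.

Answer: 8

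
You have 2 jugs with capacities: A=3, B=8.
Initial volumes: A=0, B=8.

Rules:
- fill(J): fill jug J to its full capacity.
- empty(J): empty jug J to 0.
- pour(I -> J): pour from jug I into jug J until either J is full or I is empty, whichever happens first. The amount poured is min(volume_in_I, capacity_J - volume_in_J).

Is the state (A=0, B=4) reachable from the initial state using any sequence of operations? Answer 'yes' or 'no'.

BFS from (A=0, B=8):
  1. pour(B -> A) -> (A=3 B=5)
  2. empty(A) -> (A=0 B=5)
  3. pour(B -> A) -> (A=3 B=2)
  4. empty(A) -> (A=0 B=2)
  5. pour(B -> A) -> (A=2 B=0)
  6. fill(B) -> (A=2 B=8)
  7. pour(B -> A) -> (A=3 B=7)
  8. empty(A) -> (A=0 B=7)
  9. pour(B -> A) -> (A=3 B=4)
  10. empty(A) -> (A=0 B=4)
Target reached → yes.

Answer: yes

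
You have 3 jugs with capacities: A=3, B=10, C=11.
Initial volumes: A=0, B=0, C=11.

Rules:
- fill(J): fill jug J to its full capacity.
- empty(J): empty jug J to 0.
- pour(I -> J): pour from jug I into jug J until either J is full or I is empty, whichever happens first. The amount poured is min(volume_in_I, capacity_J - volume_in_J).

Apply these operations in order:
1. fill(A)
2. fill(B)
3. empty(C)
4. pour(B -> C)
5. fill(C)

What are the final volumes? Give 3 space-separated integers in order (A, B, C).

Step 1: fill(A) -> (A=3 B=0 C=11)
Step 2: fill(B) -> (A=3 B=10 C=11)
Step 3: empty(C) -> (A=3 B=10 C=0)
Step 4: pour(B -> C) -> (A=3 B=0 C=10)
Step 5: fill(C) -> (A=3 B=0 C=11)

Answer: 3 0 11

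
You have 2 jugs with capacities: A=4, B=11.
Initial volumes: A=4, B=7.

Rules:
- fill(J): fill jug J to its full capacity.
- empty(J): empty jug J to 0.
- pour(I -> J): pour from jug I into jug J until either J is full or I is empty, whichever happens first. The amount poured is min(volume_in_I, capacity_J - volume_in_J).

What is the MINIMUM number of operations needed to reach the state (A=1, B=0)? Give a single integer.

Answer: 7

Derivation:
BFS from (A=4, B=7). One shortest path:
  1. empty(B) -> (A=4 B=0)
  2. pour(A -> B) -> (A=0 B=4)
  3. fill(A) -> (A=4 B=4)
  4. pour(A -> B) -> (A=0 B=8)
  5. fill(A) -> (A=4 B=8)
  6. pour(A -> B) -> (A=1 B=11)
  7. empty(B) -> (A=1 B=0)
Reached target in 7 moves.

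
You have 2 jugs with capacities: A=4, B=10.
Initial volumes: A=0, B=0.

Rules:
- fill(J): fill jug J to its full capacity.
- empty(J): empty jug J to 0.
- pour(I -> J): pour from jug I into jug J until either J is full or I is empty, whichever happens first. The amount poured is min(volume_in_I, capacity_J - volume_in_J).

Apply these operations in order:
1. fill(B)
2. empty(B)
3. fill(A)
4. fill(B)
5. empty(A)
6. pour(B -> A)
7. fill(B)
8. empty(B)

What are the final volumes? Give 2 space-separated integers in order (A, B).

Answer: 4 0

Derivation:
Step 1: fill(B) -> (A=0 B=10)
Step 2: empty(B) -> (A=0 B=0)
Step 3: fill(A) -> (A=4 B=0)
Step 4: fill(B) -> (A=4 B=10)
Step 5: empty(A) -> (A=0 B=10)
Step 6: pour(B -> A) -> (A=4 B=6)
Step 7: fill(B) -> (A=4 B=10)
Step 8: empty(B) -> (A=4 B=0)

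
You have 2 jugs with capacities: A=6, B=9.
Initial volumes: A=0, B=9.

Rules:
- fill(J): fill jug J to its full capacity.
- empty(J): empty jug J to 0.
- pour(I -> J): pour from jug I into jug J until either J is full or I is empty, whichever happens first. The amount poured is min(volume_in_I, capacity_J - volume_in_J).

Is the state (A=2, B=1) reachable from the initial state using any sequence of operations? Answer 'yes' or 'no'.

Answer: no

Derivation:
BFS explored all 10 reachable states.
Reachable set includes: (0,0), (0,3), (0,6), (0,9), (3,0), (3,9), (6,0), (6,3), (6,6), (6,9)
Target (A=2, B=1) not in reachable set → no.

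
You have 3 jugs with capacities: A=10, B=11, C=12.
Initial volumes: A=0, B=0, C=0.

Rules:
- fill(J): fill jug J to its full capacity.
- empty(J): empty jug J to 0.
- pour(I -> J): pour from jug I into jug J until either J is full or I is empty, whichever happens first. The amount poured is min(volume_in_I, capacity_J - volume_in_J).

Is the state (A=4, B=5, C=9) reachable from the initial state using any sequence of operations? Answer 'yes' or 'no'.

BFS explored all 726 reachable states.
Reachable set includes: (0,0,0), (0,0,1), (0,0,2), (0,0,3), (0,0,4), (0,0,5), (0,0,6), (0,0,7), (0,0,8), (0,0,9), (0,0,10), (0,0,11) ...
Target (A=4, B=5, C=9) not in reachable set → no.

Answer: no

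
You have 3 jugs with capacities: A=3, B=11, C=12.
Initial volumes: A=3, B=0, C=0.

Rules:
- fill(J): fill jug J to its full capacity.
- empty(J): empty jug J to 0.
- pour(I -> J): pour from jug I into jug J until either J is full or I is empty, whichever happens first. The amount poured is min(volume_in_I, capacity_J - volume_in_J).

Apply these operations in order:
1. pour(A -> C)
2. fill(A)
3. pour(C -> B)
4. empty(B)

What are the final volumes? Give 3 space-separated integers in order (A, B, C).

Answer: 3 0 0

Derivation:
Step 1: pour(A -> C) -> (A=0 B=0 C=3)
Step 2: fill(A) -> (A=3 B=0 C=3)
Step 3: pour(C -> B) -> (A=3 B=3 C=0)
Step 4: empty(B) -> (A=3 B=0 C=0)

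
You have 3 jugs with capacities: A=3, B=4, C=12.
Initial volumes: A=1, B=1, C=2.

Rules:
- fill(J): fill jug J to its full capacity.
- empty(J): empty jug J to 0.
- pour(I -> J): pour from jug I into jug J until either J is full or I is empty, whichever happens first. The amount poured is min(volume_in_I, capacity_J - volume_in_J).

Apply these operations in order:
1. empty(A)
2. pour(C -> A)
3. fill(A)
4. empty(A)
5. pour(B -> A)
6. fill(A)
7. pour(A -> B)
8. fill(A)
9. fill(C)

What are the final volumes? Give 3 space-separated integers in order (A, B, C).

Step 1: empty(A) -> (A=0 B=1 C=2)
Step 2: pour(C -> A) -> (A=2 B=1 C=0)
Step 3: fill(A) -> (A=3 B=1 C=0)
Step 4: empty(A) -> (A=0 B=1 C=0)
Step 5: pour(B -> A) -> (A=1 B=0 C=0)
Step 6: fill(A) -> (A=3 B=0 C=0)
Step 7: pour(A -> B) -> (A=0 B=3 C=0)
Step 8: fill(A) -> (A=3 B=3 C=0)
Step 9: fill(C) -> (A=3 B=3 C=12)

Answer: 3 3 12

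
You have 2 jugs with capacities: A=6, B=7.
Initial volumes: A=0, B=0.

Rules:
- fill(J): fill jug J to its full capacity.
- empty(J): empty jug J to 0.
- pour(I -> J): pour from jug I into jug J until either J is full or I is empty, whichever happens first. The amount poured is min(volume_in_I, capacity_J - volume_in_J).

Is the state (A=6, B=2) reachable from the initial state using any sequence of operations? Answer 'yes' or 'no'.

BFS from (A=0, B=0):
  1. fill(B) -> (A=0 B=7)
  2. pour(B -> A) -> (A=6 B=1)
  3. empty(A) -> (A=0 B=1)
  4. pour(B -> A) -> (A=1 B=0)
  5. fill(B) -> (A=1 B=7)
  6. pour(B -> A) -> (A=6 B=2)
Target reached → yes.

Answer: yes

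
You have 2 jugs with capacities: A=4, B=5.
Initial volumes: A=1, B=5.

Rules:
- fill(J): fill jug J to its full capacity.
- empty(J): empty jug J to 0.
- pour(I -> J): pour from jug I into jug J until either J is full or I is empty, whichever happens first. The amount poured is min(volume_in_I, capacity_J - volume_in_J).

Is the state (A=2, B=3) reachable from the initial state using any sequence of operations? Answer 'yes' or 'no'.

BFS explored all 18 reachable states.
Reachable set includes: (0,0), (0,1), (0,2), (0,3), (0,4), (0,5), (1,0), (1,5), (2,0), (2,5), (3,0), (3,5) ...
Target (A=2, B=3) not in reachable set → no.

Answer: no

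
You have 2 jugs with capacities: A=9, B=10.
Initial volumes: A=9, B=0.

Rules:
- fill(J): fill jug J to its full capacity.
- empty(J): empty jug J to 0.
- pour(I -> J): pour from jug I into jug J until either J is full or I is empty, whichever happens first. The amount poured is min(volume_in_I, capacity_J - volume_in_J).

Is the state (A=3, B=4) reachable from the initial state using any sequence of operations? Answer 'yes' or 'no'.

BFS explored all 38 reachable states.
Reachable set includes: (0,0), (0,1), (0,2), (0,3), (0,4), (0,5), (0,6), (0,7), (0,8), (0,9), (0,10), (1,0) ...
Target (A=3, B=4) not in reachable set → no.

Answer: no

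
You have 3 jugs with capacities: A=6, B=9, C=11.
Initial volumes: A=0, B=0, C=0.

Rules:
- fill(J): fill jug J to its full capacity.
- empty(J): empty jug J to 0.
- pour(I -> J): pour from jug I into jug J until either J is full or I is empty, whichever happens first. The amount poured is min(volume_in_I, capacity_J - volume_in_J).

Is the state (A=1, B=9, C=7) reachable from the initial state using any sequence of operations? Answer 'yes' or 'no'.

Answer: yes

Derivation:
BFS from (A=0, B=0, C=0):
  1. fill(C) -> (A=0 B=0 C=11)
  2. pour(C -> A) -> (A=6 B=0 C=5)
  3. pour(C -> B) -> (A=6 B=5 C=0)
  4. pour(A -> C) -> (A=0 B=5 C=6)
  5. fill(A) -> (A=6 B=5 C=6)
  6. pour(A -> C) -> (A=1 B=5 C=11)
  7. pour(C -> B) -> (A=1 B=9 C=7)
Target reached → yes.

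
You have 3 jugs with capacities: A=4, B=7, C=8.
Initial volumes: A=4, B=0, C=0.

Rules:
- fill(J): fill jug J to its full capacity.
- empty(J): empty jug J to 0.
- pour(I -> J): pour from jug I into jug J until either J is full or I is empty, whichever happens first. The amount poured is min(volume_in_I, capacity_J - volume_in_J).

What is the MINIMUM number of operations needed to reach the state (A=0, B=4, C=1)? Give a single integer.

Answer: 4

Derivation:
BFS from (A=4, B=0, C=0). One shortest path:
  1. fill(C) -> (A=4 B=0 C=8)
  2. pour(C -> B) -> (A=4 B=7 C=1)
  3. empty(B) -> (A=4 B=0 C=1)
  4. pour(A -> B) -> (A=0 B=4 C=1)
Reached target in 4 moves.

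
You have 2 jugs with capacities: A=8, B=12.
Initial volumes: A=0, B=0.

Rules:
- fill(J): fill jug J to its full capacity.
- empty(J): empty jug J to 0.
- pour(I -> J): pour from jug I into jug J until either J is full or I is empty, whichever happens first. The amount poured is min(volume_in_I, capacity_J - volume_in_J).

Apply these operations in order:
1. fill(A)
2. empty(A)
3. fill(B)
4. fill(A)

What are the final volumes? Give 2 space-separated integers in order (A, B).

Step 1: fill(A) -> (A=8 B=0)
Step 2: empty(A) -> (A=0 B=0)
Step 3: fill(B) -> (A=0 B=12)
Step 4: fill(A) -> (A=8 B=12)

Answer: 8 12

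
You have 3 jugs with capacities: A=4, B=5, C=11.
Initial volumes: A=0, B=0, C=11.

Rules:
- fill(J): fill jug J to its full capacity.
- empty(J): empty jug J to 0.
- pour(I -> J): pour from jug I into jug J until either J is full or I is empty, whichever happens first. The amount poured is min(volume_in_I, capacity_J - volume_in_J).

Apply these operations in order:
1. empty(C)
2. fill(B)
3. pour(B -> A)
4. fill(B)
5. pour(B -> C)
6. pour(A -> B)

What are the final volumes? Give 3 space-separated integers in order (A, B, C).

Step 1: empty(C) -> (A=0 B=0 C=0)
Step 2: fill(B) -> (A=0 B=5 C=0)
Step 3: pour(B -> A) -> (A=4 B=1 C=0)
Step 4: fill(B) -> (A=4 B=5 C=0)
Step 5: pour(B -> C) -> (A=4 B=0 C=5)
Step 6: pour(A -> B) -> (A=0 B=4 C=5)

Answer: 0 4 5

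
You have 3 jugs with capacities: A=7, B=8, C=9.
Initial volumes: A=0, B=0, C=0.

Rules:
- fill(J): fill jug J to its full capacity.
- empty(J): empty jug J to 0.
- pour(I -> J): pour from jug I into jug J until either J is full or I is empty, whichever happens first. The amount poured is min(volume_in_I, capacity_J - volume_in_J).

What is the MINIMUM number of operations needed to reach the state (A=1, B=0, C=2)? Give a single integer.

Answer: 7

Derivation:
BFS from (A=0, B=0, C=0). One shortest path:
  1. fill(B) -> (A=0 B=8 C=0)
  2. fill(C) -> (A=0 B=8 C=9)
  3. pour(B -> A) -> (A=7 B=1 C=9)
  4. empty(A) -> (A=0 B=1 C=9)
  5. pour(C -> A) -> (A=7 B=1 C=2)
  6. empty(A) -> (A=0 B=1 C=2)
  7. pour(B -> A) -> (A=1 B=0 C=2)
Reached target in 7 moves.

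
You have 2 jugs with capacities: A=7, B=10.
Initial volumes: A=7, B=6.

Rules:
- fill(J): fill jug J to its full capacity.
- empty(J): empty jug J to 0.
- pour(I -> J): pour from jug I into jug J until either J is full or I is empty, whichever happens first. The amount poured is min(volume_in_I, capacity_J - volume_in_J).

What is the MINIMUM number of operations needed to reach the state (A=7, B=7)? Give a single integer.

Answer: 3

Derivation:
BFS from (A=7, B=6). One shortest path:
  1. empty(B) -> (A=7 B=0)
  2. pour(A -> B) -> (A=0 B=7)
  3. fill(A) -> (A=7 B=7)
Reached target in 3 moves.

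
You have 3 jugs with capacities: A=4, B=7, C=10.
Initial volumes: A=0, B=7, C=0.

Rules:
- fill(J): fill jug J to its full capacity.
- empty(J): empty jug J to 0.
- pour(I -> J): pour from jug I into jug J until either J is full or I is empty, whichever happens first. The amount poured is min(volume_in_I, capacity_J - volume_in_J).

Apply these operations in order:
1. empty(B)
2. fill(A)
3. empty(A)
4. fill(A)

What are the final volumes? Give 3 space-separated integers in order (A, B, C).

Step 1: empty(B) -> (A=0 B=0 C=0)
Step 2: fill(A) -> (A=4 B=0 C=0)
Step 3: empty(A) -> (A=0 B=0 C=0)
Step 4: fill(A) -> (A=4 B=0 C=0)

Answer: 4 0 0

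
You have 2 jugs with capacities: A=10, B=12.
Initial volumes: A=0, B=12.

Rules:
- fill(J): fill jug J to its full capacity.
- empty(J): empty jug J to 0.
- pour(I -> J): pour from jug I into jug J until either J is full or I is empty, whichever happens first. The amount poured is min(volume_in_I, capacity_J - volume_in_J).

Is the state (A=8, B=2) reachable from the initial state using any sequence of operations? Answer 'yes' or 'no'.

Answer: no

Derivation:
BFS explored all 22 reachable states.
Reachable set includes: (0,0), (0,2), (0,4), (0,6), (0,8), (0,10), (0,12), (2,0), (2,12), (4,0), (4,12), (6,0) ...
Target (A=8, B=2) not in reachable set → no.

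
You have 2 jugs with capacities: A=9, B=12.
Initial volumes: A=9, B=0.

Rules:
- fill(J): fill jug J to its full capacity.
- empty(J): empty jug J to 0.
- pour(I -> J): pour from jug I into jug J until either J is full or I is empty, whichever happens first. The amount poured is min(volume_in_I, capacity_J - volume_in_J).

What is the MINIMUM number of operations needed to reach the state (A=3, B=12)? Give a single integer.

Answer: 6

Derivation:
BFS from (A=9, B=0). One shortest path:
  1. empty(A) -> (A=0 B=0)
  2. fill(B) -> (A=0 B=12)
  3. pour(B -> A) -> (A=9 B=3)
  4. empty(A) -> (A=0 B=3)
  5. pour(B -> A) -> (A=3 B=0)
  6. fill(B) -> (A=3 B=12)
Reached target in 6 moves.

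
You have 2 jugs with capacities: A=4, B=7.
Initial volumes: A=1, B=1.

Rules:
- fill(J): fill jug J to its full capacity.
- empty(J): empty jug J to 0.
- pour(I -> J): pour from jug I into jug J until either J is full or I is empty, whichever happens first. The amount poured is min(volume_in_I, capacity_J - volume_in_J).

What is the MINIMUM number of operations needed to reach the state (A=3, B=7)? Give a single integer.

Answer: 5

Derivation:
BFS from (A=1, B=1). One shortest path:
  1. pour(A -> B) -> (A=0 B=2)
  2. fill(A) -> (A=4 B=2)
  3. pour(A -> B) -> (A=0 B=6)
  4. fill(A) -> (A=4 B=6)
  5. pour(A -> B) -> (A=3 B=7)
Reached target in 5 moves.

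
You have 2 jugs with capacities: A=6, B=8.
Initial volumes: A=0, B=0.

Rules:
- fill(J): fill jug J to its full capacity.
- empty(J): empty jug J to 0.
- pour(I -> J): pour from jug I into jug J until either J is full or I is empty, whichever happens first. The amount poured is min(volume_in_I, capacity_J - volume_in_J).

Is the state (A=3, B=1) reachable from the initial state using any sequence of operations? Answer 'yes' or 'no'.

Answer: no

Derivation:
BFS explored all 14 reachable states.
Reachable set includes: (0,0), (0,2), (0,4), (0,6), (0,8), (2,0), (2,8), (4,0), (4,8), (6,0), (6,2), (6,4) ...
Target (A=3, B=1) not in reachable set → no.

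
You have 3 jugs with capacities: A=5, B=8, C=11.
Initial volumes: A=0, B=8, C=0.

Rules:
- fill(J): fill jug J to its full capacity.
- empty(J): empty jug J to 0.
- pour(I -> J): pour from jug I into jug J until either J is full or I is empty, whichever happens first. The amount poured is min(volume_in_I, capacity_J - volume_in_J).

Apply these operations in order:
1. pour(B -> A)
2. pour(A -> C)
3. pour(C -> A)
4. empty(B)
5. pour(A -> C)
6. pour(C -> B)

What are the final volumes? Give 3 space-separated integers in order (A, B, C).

Answer: 0 5 0

Derivation:
Step 1: pour(B -> A) -> (A=5 B=3 C=0)
Step 2: pour(A -> C) -> (A=0 B=3 C=5)
Step 3: pour(C -> A) -> (A=5 B=3 C=0)
Step 4: empty(B) -> (A=5 B=0 C=0)
Step 5: pour(A -> C) -> (A=0 B=0 C=5)
Step 6: pour(C -> B) -> (A=0 B=5 C=0)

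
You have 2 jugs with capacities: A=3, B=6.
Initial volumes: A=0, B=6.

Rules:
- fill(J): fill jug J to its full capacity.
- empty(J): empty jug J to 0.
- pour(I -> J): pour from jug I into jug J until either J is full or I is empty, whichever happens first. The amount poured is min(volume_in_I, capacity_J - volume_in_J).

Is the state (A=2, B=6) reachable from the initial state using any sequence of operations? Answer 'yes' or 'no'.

BFS explored all 6 reachable states.
Reachable set includes: (0,0), (0,3), (0,6), (3,0), (3,3), (3,6)
Target (A=2, B=6) not in reachable set → no.

Answer: no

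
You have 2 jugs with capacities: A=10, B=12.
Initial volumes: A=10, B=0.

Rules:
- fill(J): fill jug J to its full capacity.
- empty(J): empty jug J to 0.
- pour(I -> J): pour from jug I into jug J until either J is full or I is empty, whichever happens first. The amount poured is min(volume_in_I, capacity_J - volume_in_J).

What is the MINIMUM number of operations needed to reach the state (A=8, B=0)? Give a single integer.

Answer: 4

Derivation:
BFS from (A=10, B=0). One shortest path:
  1. pour(A -> B) -> (A=0 B=10)
  2. fill(A) -> (A=10 B=10)
  3. pour(A -> B) -> (A=8 B=12)
  4. empty(B) -> (A=8 B=0)
Reached target in 4 moves.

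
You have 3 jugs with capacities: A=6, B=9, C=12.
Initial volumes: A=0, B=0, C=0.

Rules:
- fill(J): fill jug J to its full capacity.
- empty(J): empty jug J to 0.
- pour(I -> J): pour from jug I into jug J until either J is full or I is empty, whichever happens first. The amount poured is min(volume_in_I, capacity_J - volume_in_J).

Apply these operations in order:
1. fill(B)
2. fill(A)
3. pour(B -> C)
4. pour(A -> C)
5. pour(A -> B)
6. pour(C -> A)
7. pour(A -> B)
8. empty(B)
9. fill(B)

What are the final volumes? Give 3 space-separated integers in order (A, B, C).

Step 1: fill(B) -> (A=0 B=9 C=0)
Step 2: fill(A) -> (A=6 B=9 C=0)
Step 3: pour(B -> C) -> (A=6 B=0 C=9)
Step 4: pour(A -> C) -> (A=3 B=0 C=12)
Step 5: pour(A -> B) -> (A=0 B=3 C=12)
Step 6: pour(C -> A) -> (A=6 B=3 C=6)
Step 7: pour(A -> B) -> (A=0 B=9 C=6)
Step 8: empty(B) -> (A=0 B=0 C=6)
Step 9: fill(B) -> (A=0 B=9 C=6)

Answer: 0 9 6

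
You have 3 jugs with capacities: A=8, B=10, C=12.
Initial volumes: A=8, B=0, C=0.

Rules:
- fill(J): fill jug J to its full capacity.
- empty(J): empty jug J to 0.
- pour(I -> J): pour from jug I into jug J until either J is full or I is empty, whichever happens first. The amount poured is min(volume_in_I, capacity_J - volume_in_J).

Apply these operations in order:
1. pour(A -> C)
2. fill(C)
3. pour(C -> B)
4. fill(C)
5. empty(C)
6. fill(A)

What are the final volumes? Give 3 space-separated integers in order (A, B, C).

Answer: 8 10 0

Derivation:
Step 1: pour(A -> C) -> (A=0 B=0 C=8)
Step 2: fill(C) -> (A=0 B=0 C=12)
Step 3: pour(C -> B) -> (A=0 B=10 C=2)
Step 4: fill(C) -> (A=0 B=10 C=12)
Step 5: empty(C) -> (A=0 B=10 C=0)
Step 6: fill(A) -> (A=8 B=10 C=0)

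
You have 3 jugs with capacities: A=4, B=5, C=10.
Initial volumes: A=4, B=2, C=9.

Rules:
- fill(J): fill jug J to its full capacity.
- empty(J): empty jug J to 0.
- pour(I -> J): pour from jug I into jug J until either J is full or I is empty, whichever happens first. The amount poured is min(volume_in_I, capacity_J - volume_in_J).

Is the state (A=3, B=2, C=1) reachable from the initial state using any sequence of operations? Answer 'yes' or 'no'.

BFS explored all 222 reachable states.
Reachable set includes: (0,0,0), (0,0,1), (0,0,2), (0,0,3), (0,0,4), (0,0,5), (0,0,6), (0,0,7), (0,0,8), (0,0,9), (0,0,10), (0,1,0) ...
Target (A=3, B=2, C=1) not in reachable set → no.

Answer: no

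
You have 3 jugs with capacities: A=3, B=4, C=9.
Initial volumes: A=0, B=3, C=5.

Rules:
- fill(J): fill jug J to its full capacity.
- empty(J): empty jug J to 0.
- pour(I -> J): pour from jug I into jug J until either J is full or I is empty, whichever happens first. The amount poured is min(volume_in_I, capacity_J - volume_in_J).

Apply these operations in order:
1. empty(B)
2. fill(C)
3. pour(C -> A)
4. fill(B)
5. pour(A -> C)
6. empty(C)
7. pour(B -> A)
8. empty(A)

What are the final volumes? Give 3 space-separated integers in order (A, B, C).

Answer: 0 1 0

Derivation:
Step 1: empty(B) -> (A=0 B=0 C=5)
Step 2: fill(C) -> (A=0 B=0 C=9)
Step 3: pour(C -> A) -> (A=3 B=0 C=6)
Step 4: fill(B) -> (A=3 B=4 C=6)
Step 5: pour(A -> C) -> (A=0 B=4 C=9)
Step 6: empty(C) -> (A=0 B=4 C=0)
Step 7: pour(B -> A) -> (A=3 B=1 C=0)
Step 8: empty(A) -> (A=0 B=1 C=0)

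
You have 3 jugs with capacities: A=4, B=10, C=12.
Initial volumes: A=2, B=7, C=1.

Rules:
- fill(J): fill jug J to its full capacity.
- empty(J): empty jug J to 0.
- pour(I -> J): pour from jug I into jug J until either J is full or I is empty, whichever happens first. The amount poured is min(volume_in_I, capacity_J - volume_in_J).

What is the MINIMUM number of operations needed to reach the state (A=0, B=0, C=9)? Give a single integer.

BFS from (A=2, B=7, C=1). One shortest path:
  1. empty(C) -> (A=2 B=7 C=0)
  2. pour(A -> B) -> (A=0 B=9 C=0)
  3. pour(B -> C) -> (A=0 B=0 C=9)
Reached target in 3 moves.

Answer: 3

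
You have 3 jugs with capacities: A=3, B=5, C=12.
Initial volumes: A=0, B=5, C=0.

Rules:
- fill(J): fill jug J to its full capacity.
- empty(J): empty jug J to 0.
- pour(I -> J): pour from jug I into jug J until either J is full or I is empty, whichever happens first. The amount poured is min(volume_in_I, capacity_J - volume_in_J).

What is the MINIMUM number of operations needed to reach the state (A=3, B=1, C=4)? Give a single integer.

Answer: 8

Derivation:
BFS from (A=0, B=5, C=0). One shortest path:
  1. fill(A) -> (A=3 B=5 C=0)
  2. pour(B -> C) -> (A=3 B=0 C=5)
  3. pour(A -> B) -> (A=0 B=3 C=5)
  4. pour(C -> A) -> (A=3 B=3 C=2)
  5. pour(A -> B) -> (A=1 B=5 C=2)
  6. pour(B -> C) -> (A=1 B=0 C=7)
  7. pour(A -> B) -> (A=0 B=1 C=7)
  8. pour(C -> A) -> (A=3 B=1 C=4)
Reached target in 8 moves.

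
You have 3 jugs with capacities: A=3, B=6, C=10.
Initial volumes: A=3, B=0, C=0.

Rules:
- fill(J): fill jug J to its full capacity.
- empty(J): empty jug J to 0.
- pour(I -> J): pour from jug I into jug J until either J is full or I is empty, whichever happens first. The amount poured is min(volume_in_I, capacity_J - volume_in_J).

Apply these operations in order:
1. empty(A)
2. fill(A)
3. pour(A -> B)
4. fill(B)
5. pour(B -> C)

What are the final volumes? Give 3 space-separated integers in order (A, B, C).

Answer: 0 0 6

Derivation:
Step 1: empty(A) -> (A=0 B=0 C=0)
Step 2: fill(A) -> (A=3 B=0 C=0)
Step 3: pour(A -> B) -> (A=0 B=3 C=0)
Step 4: fill(B) -> (A=0 B=6 C=0)
Step 5: pour(B -> C) -> (A=0 B=0 C=6)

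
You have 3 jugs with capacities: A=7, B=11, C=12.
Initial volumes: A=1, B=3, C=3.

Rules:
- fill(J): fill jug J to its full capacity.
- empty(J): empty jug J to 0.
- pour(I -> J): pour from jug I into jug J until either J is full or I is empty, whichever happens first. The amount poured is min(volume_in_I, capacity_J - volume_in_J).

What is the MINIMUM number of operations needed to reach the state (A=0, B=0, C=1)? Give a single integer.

BFS from (A=1, B=3, C=3). One shortest path:
  1. empty(B) -> (A=1 B=0 C=3)
  2. empty(C) -> (A=1 B=0 C=0)
  3. pour(A -> C) -> (A=0 B=0 C=1)
Reached target in 3 moves.

Answer: 3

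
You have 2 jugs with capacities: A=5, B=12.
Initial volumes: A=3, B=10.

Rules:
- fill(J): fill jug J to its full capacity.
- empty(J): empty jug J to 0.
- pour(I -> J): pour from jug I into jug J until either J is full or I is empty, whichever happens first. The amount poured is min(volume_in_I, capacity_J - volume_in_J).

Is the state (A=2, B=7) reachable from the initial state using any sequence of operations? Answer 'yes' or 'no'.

Answer: no

Derivation:
BFS explored all 35 reachable states.
Reachable set includes: (0,0), (0,1), (0,2), (0,3), (0,4), (0,5), (0,6), (0,7), (0,8), (0,9), (0,10), (0,11) ...
Target (A=2, B=7) not in reachable set → no.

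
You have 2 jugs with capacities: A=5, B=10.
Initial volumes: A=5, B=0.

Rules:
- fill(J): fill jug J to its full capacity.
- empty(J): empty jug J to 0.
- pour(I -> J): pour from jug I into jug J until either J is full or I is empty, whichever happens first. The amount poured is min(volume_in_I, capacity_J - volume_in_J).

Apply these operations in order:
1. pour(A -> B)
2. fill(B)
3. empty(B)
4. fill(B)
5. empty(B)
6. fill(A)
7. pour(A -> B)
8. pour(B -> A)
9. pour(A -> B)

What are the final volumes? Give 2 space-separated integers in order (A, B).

Answer: 0 5

Derivation:
Step 1: pour(A -> B) -> (A=0 B=5)
Step 2: fill(B) -> (A=0 B=10)
Step 3: empty(B) -> (A=0 B=0)
Step 4: fill(B) -> (A=0 B=10)
Step 5: empty(B) -> (A=0 B=0)
Step 6: fill(A) -> (A=5 B=0)
Step 7: pour(A -> B) -> (A=0 B=5)
Step 8: pour(B -> A) -> (A=5 B=0)
Step 9: pour(A -> B) -> (A=0 B=5)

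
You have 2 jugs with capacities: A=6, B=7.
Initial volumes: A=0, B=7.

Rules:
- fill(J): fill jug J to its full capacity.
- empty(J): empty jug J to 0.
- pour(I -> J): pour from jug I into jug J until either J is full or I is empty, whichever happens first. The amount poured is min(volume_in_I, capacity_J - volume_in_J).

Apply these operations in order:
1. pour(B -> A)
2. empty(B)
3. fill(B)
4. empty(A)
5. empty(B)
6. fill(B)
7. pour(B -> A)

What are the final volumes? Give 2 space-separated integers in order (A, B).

Answer: 6 1

Derivation:
Step 1: pour(B -> A) -> (A=6 B=1)
Step 2: empty(B) -> (A=6 B=0)
Step 3: fill(B) -> (A=6 B=7)
Step 4: empty(A) -> (A=0 B=7)
Step 5: empty(B) -> (A=0 B=0)
Step 6: fill(B) -> (A=0 B=7)
Step 7: pour(B -> A) -> (A=6 B=1)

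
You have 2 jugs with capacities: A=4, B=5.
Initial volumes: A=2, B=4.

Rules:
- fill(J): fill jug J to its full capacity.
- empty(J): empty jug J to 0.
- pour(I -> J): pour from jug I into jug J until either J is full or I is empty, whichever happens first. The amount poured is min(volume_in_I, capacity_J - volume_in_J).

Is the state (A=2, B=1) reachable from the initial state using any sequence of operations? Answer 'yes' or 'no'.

BFS explored all 19 reachable states.
Reachable set includes: (0,0), (0,1), (0,2), (0,3), (0,4), (0,5), (1,0), (1,5), (2,0), (2,4), (2,5), (3,0) ...
Target (A=2, B=1) not in reachable set → no.

Answer: no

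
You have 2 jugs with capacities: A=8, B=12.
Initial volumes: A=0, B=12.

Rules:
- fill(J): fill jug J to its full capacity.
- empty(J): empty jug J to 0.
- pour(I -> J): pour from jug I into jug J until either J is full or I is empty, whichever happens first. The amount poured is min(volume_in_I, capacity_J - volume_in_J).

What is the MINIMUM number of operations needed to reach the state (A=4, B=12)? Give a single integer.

BFS from (A=0, B=12). One shortest path:
  1. pour(B -> A) -> (A=8 B=4)
  2. empty(A) -> (A=0 B=4)
  3. pour(B -> A) -> (A=4 B=0)
  4. fill(B) -> (A=4 B=12)
Reached target in 4 moves.

Answer: 4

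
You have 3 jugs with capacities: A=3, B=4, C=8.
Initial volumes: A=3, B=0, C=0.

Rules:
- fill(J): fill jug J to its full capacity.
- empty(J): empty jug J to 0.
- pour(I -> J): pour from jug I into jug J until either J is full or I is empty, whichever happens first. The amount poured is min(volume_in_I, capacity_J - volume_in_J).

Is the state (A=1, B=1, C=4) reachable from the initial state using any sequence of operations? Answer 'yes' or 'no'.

Answer: no

Derivation:
BFS explored all 138 reachable states.
Reachable set includes: (0,0,0), (0,0,1), (0,0,2), (0,0,3), (0,0,4), (0,0,5), (0,0,6), (0,0,7), (0,0,8), (0,1,0), (0,1,1), (0,1,2) ...
Target (A=1, B=1, C=4) not in reachable set → no.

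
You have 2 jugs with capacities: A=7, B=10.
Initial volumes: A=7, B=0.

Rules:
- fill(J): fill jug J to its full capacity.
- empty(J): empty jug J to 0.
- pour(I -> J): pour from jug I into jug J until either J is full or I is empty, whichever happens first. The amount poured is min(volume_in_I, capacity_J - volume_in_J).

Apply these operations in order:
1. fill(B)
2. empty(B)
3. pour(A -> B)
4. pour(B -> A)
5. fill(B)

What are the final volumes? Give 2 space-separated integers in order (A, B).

Answer: 7 10

Derivation:
Step 1: fill(B) -> (A=7 B=10)
Step 2: empty(B) -> (A=7 B=0)
Step 3: pour(A -> B) -> (A=0 B=7)
Step 4: pour(B -> A) -> (A=7 B=0)
Step 5: fill(B) -> (A=7 B=10)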